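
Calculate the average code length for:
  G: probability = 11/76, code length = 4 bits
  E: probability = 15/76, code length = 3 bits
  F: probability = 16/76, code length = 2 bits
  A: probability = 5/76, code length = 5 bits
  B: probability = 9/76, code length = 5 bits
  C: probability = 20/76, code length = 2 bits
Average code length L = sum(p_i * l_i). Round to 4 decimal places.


Weighted contributions p_i * l_i:
  G: (11/76) * 4 = 44/76
  E: (15/76) * 3 = 45/76
  F: (16/76) * 2 = 32/76
  A: (5/76) * 5 = 25/76
  B: (9/76) * 5 = 45/76
  C: (20/76) * 2 = 40/76
Sum = (44 + 45 + 32 + 25 + 45 + 40)/76 = 231/76

L = 231/76 = 3.0395 bits/symbol


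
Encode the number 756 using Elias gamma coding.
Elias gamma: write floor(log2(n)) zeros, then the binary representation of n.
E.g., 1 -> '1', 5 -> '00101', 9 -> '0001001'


num_bits = floor(log2(756)) + 1 = 10
leading_zeros = num_bits - 1 = 9
binary(756) = 1011110100

Elias gamma(756) = '000000000' + '1011110100' = 0000000001011110100 (19 bits)


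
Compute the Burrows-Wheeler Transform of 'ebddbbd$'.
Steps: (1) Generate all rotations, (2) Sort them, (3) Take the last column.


Rotations (sorted):
  0: $ebddbbd -> last char: d
  1: bbd$ebdd -> last char: d
  2: bd$ebddb -> last char: b
  3: bddbbd$e -> last char: e
  4: d$ebddbb -> last char: b
  5: dbbd$ebd -> last char: d
  6: ddbbd$eb -> last char: b
  7: ebddbbd$ -> last char: $


BWT = ddbebdb$


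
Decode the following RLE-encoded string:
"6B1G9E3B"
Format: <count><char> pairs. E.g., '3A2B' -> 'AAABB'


Expanding each <count><char> pair:
  6B -> 'BBBBBB'
  1G -> 'G'
  9E -> 'EEEEEEEEE'
  3B -> 'BBB'

Decoded = BBBBBBGEEEEEEEEEBBB


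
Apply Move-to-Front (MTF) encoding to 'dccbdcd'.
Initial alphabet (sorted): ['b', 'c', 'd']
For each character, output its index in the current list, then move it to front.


MTF encoding:
'd': index 2 in ['b', 'c', 'd'] -> ['d', 'b', 'c']
'c': index 2 in ['d', 'b', 'c'] -> ['c', 'd', 'b']
'c': index 0 in ['c', 'd', 'b'] -> ['c', 'd', 'b']
'b': index 2 in ['c', 'd', 'b'] -> ['b', 'c', 'd']
'd': index 2 in ['b', 'c', 'd'] -> ['d', 'b', 'c']
'c': index 2 in ['d', 'b', 'c'] -> ['c', 'd', 'b']
'd': index 1 in ['c', 'd', 'b'] -> ['d', 'c', 'b']


Output: [2, 2, 0, 2, 2, 2, 1]


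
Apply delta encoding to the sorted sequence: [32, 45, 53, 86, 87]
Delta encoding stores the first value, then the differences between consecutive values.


First value: 32
Deltas:
  45 - 32 = 13
  53 - 45 = 8
  86 - 53 = 33
  87 - 86 = 1


Delta encoded: [32, 13, 8, 33, 1]


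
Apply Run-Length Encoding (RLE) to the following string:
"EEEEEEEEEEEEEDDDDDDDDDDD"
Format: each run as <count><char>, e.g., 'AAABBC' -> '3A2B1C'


Scanning runs left to right:
  i=0: run of 'E' x 13 -> '13E'
  i=13: run of 'D' x 11 -> '11D'

RLE = 13E11D


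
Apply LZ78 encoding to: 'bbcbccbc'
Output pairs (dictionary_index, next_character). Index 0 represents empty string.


LZ78 encoding steps:
Dictionary: {0: ''}
Step 1: w='' (idx 0), next='b' -> output (0, 'b'), add 'b' as idx 1
Step 2: w='b' (idx 1), next='c' -> output (1, 'c'), add 'bc' as idx 2
Step 3: w='bc' (idx 2), next='c' -> output (2, 'c'), add 'bcc' as idx 3
Step 4: w='bc' (idx 2), end of input -> output (2, '')


Encoded: [(0, 'b'), (1, 'c'), (2, 'c'), (2, '')]


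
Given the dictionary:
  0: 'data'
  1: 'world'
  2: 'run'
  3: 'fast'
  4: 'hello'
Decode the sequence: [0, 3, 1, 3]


Look up each index in the dictionary:
  0 -> 'data'
  3 -> 'fast'
  1 -> 'world'
  3 -> 'fast'

Decoded: "data fast world fast"


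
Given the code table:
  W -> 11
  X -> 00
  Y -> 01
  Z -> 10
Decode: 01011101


Decoding:
01 -> Y
01 -> Y
11 -> W
01 -> Y


Result: YYWY


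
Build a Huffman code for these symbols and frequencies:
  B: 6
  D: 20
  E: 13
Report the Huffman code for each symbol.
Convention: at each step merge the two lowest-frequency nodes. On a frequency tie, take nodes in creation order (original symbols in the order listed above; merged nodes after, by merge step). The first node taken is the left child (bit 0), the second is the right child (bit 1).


Huffman tree construction:
Step 1: Merge B(6) + E(13) = 19
Step 2: Merge (B+E)(19) + D(20) = 39
Read each symbol's code off the tree from the root (left child = 0, right child = 1).

Codes:
  B: 00 (length 2)
  D: 1 (length 1)
  E: 01 (length 2)
Average code length: 58/39 = 1.4872 bits/symbol


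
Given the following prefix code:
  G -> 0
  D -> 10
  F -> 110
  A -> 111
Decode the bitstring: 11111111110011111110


Decoding step by step:
Bits 111 -> A
Bits 111 -> A
Bits 111 -> A
Bits 10 -> D
Bits 0 -> G
Bits 111 -> A
Bits 111 -> A
Bits 10 -> D


Decoded message: AAADGAAD


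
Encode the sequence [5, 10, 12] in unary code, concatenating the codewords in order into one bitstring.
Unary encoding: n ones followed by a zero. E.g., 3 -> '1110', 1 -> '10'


Encode each number as n ones followed by a terminating 0:
  5 -> 111110 (6 bits)
  10 -> 11111111110 (11 bits)
  12 -> 1111111111110 (13 bits)
Total length = 6 + 11 + 13 = 30 bits.

Unary([5, 10, 12]) = 111110111111111101111111111110 (30 bits)


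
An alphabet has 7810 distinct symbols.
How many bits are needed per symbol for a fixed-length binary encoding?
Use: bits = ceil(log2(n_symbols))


log2(7810) = 12.9311
Bracket: 2^12 = 4096 < 7810 <= 2^13 = 8192
So ceil(log2(7810)) = 13

bits = ceil(log2(7810)) = ceil(12.9311) = 13 bits


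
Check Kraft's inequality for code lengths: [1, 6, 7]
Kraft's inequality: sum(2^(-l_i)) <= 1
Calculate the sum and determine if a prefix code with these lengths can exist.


Sum = 2^(-1) + 2^(-6) + 2^(-7)
    = 0.5 + 0.015625 + 0.0078125
    = 67/128 = 0.5234375
Since 0.5234375 <= 1, Kraft's inequality IS satisfied.
A prefix code with these lengths CAN exist.

Kraft sum = 0.5234375. Satisfied.


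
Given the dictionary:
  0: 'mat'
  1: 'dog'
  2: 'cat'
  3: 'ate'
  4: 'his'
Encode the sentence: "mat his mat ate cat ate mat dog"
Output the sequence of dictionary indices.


Look up each word in the dictionary:
  'mat' -> 0
  'his' -> 4
  'mat' -> 0
  'ate' -> 3
  'cat' -> 2
  'ate' -> 3
  'mat' -> 0
  'dog' -> 1

Encoded: [0, 4, 0, 3, 2, 3, 0, 1]


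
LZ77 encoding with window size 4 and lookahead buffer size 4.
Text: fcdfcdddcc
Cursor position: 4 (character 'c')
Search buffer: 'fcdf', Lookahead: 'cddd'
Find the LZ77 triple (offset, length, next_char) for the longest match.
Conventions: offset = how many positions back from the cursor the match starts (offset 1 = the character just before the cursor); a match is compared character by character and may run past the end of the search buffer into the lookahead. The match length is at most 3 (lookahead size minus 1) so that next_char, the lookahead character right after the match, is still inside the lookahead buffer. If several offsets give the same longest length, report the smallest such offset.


Try each offset into the search buffer:
  offset=1 (pos 3, char 'f'): match length 0
  offset=2 (pos 2, char 'd'): match length 0
  offset=3 (pos 1, char 'c'): match length 2
  offset=4 (pos 0, char 'f'): match length 0
Longest match has length 2 at offset 3.
next_char = character at position 4 + 2 = 6 -> 'd'

Best match: offset=3, length=2 (matching 'cd' starting at position 1)
LZ77 triple: (3, 2, 'd')


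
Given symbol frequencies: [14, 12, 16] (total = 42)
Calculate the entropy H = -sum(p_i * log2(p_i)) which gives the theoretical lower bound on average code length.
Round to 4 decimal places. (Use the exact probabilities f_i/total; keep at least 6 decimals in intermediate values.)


Per-symbol terms -p_i * log2(p_i) with p_i = f_i/42:
  p = 14/42 = 0.333333: log2(p) = -1.584963, -p*log2(p) = 0.528321
  p = 12/42 = 0.285714: log2(p) = -1.807355, -p*log2(p) = 0.516387
  p = 16/42 = 0.380952: log2(p) = -1.392317, -p*log2(p) = 0.530407
H = 0.528321 + 0.516387 + 0.530407 = 1.575115

H = 1.5751 bits/symbol


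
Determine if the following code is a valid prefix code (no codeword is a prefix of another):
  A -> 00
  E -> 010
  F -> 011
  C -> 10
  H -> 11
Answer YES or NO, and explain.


Checking each pair (does one codeword prefix another?):
  A='00' vs E='010': no prefix
  A='00' vs F='011': no prefix
  A='00' vs C='10': no prefix
  A='00' vs H='11': no prefix
  E='010' vs A='00': no prefix
  E='010' vs F='011': no prefix
  E='010' vs C='10': no prefix
  E='010' vs H='11': no prefix
  F='011' vs A='00': no prefix
  F='011' vs E='010': no prefix
  F='011' vs C='10': no prefix
  F='011' vs H='11': no prefix
  C='10' vs A='00': no prefix
  C='10' vs E='010': no prefix
  C='10' vs F='011': no prefix
  C='10' vs H='11': no prefix
  H='11' vs A='00': no prefix
  H='11' vs E='010': no prefix
  H='11' vs F='011': no prefix
  H='11' vs C='10': no prefix
No violation found over all pairs.

YES -- this is a valid prefix code. No codeword is a prefix of any other codeword.


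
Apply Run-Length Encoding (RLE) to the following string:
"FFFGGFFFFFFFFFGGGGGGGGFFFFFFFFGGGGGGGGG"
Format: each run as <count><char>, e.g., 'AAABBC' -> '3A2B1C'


Scanning runs left to right:
  i=0: run of 'F' x 3 -> '3F'
  i=3: run of 'G' x 2 -> '2G'
  i=5: run of 'F' x 9 -> '9F'
  i=14: run of 'G' x 8 -> '8G'
  i=22: run of 'F' x 8 -> '8F'
  i=30: run of 'G' x 9 -> '9G'

RLE = 3F2G9F8G8F9G


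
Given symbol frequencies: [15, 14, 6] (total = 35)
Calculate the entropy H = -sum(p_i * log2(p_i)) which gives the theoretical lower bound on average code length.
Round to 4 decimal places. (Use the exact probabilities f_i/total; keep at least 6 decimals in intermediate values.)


Per-symbol terms -p_i * log2(p_i) with p_i = f_i/35:
  p = 15/35 = 0.428571: log2(p) = -1.222392, -p*log2(p) = 0.523882
  p = 14/35 = 0.400000: log2(p) = -1.321928, -p*log2(p) = 0.528771
  p = 6/35 = 0.171429: log2(p) = -2.544321, -p*log2(p) = 0.436169
H = 0.523882 + 0.528771 + 0.436169 = 1.488822

H = 1.4888 bits/symbol


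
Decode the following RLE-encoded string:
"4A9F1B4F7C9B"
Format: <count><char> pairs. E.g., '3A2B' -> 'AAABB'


Expanding each <count><char> pair:
  4A -> 'AAAA'
  9F -> 'FFFFFFFFF'
  1B -> 'B'
  4F -> 'FFFF'
  7C -> 'CCCCCCC'
  9B -> 'BBBBBBBBB'

Decoded = AAAAFFFFFFFFFBFFFFCCCCCCCBBBBBBBBB


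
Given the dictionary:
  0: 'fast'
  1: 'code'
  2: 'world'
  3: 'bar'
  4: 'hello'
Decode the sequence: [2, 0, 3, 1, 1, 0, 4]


Look up each index in the dictionary:
  2 -> 'world'
  0 -> 'fast'
  3 -> 'bar'
  1 -> 'code'
  1 -> 'code'
  0 -> 'fast'
  4 -> 'hello'

Decoded: "world fast bar code code fast hello"


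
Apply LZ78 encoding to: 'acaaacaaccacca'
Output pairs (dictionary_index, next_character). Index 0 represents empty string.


LZ78 encoding steps:
Dictionary: {0: ''}
Step 1: w='' (idx 0), next='a' -> output (0, 'a'), add 'a' as idx 1
Step 2: w='' (idx 0), next='c' -> output (0, 'c'), add 'c' as idx 2
Step 3: w='a' (idx 1), next='a' -> output (1, 'a'), add 'aa' as idx 3
Step 4: w='a' (idx 1), next='c' -> output (1, 'c'), add 'ac' as idx 4
Step 5: w='aa' (idx 3), next='c' -> output (3, 'c'), add 'aac' as idx 5
Step 6: w='c' (idx 2), next='a' -> output (2, 'a'), add 'ca' as idx 6
Step 7: w='c' (idx 2), next='c' -> output (2, 'c'), add 'cc' as idx 7
Step 8: w='a' (idx 1), end of input -> output (1, '')


Encoded: [(0, 'a'), (0, 'c'), (1, 'a'), (1, 'c'), (3, 'c'), (2, 'a'), (2, 'c'), (1, '')]


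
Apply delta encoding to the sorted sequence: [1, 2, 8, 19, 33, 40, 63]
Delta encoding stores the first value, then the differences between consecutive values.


First value: 1
Deltas:
  2 - 1 = 1
  8 - 2 = 6
  19 - 8 = 11
  33 - 19 = 14
  40 - 33 = 7
  63 - 40 = 23


Delta encoded: [1, 1, 6, 11, 14, 7, 23]


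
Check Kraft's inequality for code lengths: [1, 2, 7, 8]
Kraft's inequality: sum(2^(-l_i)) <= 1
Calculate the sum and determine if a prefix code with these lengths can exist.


Sum = 2^(-1) + 2^(-2) + 2^(-7) + 2^(-8)
    = 0.5 + 0.25 + 0.0078125 + 0.00390625
    = 195/256 = 0.76171875
Since 0.76171875 <= 1, Kraft's inequality IS satisfied.
A prefix code with these lengths CAN exist.

Kraft sum = 0.76171875. Satisfied.


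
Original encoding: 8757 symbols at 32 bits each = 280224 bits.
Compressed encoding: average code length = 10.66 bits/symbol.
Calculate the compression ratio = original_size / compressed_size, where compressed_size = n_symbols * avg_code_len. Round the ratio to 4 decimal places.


original_size = n_symbols * orig_bits = 8757 * 32 = 280224 bits
compressed_size = n_symbols * avg_code_len = 8757 * 10.66 = 93349.62 bits
ratio = original_size / compressed_size = 280224 / 93349.62 = 3.0019

Compression ratio = 3.0019


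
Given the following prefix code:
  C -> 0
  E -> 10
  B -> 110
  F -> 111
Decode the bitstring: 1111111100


Decoding step by step:
Bits 111 -> F
Bits 111 -> F
Bits 110 -> B
Bits 0 -> C


Decoded message: FFBC


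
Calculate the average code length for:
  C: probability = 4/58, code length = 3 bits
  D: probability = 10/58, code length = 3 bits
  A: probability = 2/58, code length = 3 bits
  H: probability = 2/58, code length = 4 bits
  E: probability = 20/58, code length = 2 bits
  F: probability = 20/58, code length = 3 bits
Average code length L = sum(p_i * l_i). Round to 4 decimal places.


Weighted contributions p_i * l_i:
  C: (4/58) * 3 = 12/58
  D: (10/58) * 3 = 30/58
  A: (2/58) * 3 = 6/58
  H: (2/58) * 4 = 8/58
  E: (20/58) * 2 = 40/58
  F: (20/58) * 3 = 60/58
Sum = (12 + 30 + 6 + 8 + 40 + 60)/58 = 156/58

L = 156/58 = 2.6897 bits/symbol


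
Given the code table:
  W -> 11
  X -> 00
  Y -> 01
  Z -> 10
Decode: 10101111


Decoding:
10 -> Z
10 -> Z
11 -> W
11 -> W


Result: ZZWW


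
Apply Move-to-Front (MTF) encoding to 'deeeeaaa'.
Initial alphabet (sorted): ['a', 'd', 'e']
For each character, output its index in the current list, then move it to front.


MTF encoding:
'd': index 1 in ['a', 'd', 'e'] -> ['d', 'a', 'e']
'e': index 2 in ['d', 'a', 'e'] -> ['e', 'd', 'a']
'e': index 0 in ['e', 'd', 'a'] -> ['e', 'd', 'a']
'e': index 0 in ['e', 'd', 'a'] -> ['e', 'd', 'a']
'e': index 0 in ['e', 'd', 'a'] -> ['e', 'd', 'a']
'a': index 2 in ['e', 'd', 'a'] -> ['a', 'e', 'd']
'a': index 0 in ['a', 'e', 'd'] -> ['a', 'e', 'd']
'a': index 0 in ['a', 'e', 'd'] -> ['a', 'e', 'd']


Output: [1, 2, 0, 0, 0, 2, 0, 0]


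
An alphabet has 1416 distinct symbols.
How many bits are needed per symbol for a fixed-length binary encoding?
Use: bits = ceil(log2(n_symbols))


log2(1416) = 10.4676
Bracket: 2^10 = 1024 < 1416 <= 2^11 = 2048
So ceil(log2(1416)) = 11

bits = ceil(log2(1416)) = ceil(10.4676) = 11 bits


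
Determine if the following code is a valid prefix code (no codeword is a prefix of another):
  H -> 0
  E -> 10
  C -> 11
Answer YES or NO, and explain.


Checking each pair (does one codeword prefix another?):
  H='0' vs E='10': no prefix
  H='0' vs C='11': no prefix
  E='10' vs H='0': no prefix
  E='10' vs C='11': no prefix
  C='11' vs H='0': no prefix
  C='11' vs E='10': no prefix
No violation found over all pairs.

YES -- this is a valid prefix code. No codeword is a prefix of any other codeword.


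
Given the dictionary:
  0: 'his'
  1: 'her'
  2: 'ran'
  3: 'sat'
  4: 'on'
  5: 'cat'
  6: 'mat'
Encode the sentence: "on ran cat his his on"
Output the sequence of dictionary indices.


Look up each word in the dictionary:
  'on' -> 4
  'ran' -> 2
  'cat' -> 5
  'his' -> 0
  'his' -> 0
  'on' -> 4

Encoded: [4, 2, 5, 0, 0, 4]


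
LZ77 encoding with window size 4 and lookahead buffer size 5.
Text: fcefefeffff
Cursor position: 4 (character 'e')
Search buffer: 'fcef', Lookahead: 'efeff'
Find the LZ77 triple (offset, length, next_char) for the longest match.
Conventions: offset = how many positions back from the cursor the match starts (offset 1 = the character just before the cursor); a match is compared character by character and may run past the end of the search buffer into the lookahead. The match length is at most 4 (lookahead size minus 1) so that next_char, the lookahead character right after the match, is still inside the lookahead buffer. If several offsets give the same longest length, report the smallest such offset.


Try each offset into the search buffer:
  offset=1 (pos 3, char 'f'): match length 0
  offset=2 (pos 2, char 'e'): match length 4
  offset=3 (pos 1, char 'c'): match length 0
  offset=4 (pos 0, char 'f'): match length 0
Longest match has length 4 at offset 2.
next_char = character at position 4 + 4 = 8 -> 'f'

Best match: offset=2, length=4 (matching 'efef' starting at position 2)
LZ77 triple: (2, 4, 'f')


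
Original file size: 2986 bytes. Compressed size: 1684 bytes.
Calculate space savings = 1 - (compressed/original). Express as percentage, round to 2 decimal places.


ratio = compressed/original = 1684/2986 = 0.563965
savings = 1 - ratio = 1 - 0.563965 = 0.436035
as a percentage: 0.436035 * 100 = 43.6%

Space savings = 1 - 1684/2986 = 43.6%


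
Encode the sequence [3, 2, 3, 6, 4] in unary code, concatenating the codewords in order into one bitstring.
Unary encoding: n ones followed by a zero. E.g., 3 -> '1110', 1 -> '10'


Encode each number as n ones followed by a terminating 0:
  3 -> 1110 (4 bits)
  2 -> 110 (3 bits)
  3 -> 1110 (4 bits)
  6 -> 1111110 (7 bits)
  4 -> 11110 (5 bits)
Total length = 4 + 3 + 4 + 7 + 5 = 23 bits.

Unary([3, 2, 3, 6, 4]) = 11101101110111111011110 (23 bits)


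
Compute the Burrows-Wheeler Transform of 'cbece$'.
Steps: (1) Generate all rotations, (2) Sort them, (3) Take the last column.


Rotations (sorted):
  0: $cbece -> last char: e
  1: bece$c -> last char: c
  2: cbece$ -> last char: $
  3: ce$cbe -> last char: e
  4: e$cbec -> last char: c
  5: ece$cb -> last char: b


BWT = ec$ecb


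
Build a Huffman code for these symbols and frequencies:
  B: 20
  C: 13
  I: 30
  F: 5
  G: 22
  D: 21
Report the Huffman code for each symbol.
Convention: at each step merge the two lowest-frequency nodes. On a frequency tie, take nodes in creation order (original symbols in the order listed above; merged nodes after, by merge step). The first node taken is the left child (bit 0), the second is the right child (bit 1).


Huffman tree construction:
Step 1: Merge F(5) + C(13) = 18
Step 2: Merge (F+C)(18) + B(20) = 38
Step 3: Merge D(21) + G(22) = 43
Step 4: Merge I(30) + ((F+C)+B)(38) = 68
Step 5: Merge (D+G)(43) + (I+((F+C)+B))(68) = 111
Read each symbol's code off the tree from the root (left child = 0, right child = 1).

Codes:
  B: 111 (length 3)
  C: 1101 (length 4)
  I: 10 (length 2)
  F: 1100 (length 4)
  G: 01 (length 2)
  D: 00 (length 2)
Average code length: 278/111 = 2.5045 bits/symbol


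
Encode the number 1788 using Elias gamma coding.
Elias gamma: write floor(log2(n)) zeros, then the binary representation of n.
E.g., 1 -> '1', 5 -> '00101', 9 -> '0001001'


num_bits = floor(log2(1788)) + 1 = 11
leading_zeros = num_bits - 1 = 10
binary(1788) = 11011111100

Elias gamma(1788) = '0000000000' + '11011111100' = 000000000011011111100 (21 bits)


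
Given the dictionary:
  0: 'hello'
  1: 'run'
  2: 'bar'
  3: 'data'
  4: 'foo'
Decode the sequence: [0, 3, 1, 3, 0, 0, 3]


Look up each index in the dictionary:
  0 -> 'hello'
  3 -> 'data'
  1 -> 'run'
  3 -> 'data'
  0 -> 'hello'
  0 -> 'hello'
  3 -> 'data'

Decoded: "hello data run data hello hello data"


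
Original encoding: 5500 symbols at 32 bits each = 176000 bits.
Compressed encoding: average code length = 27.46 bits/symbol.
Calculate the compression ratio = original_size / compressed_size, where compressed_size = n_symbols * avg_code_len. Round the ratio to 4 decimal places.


original_size = n_symbols * orig_bits = 5500 * 32 = 176000 bits
compressed_size = n_symbols * avg_code_len = 5500 * 27.46 = 151030.0 bits
ratio = original_size / compressed_size = 176000 / 151030.0 = 1.1653

Compression ratio = 1.1653


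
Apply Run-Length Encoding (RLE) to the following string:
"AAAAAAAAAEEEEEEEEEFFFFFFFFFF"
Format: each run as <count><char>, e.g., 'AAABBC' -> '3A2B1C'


Scanning runs left to right:
  i=0: run of 'A' x 9 -> '9A'
  i=9: run of 'E' x 9 -> '9E'
  i=18: run of 'F' x 10 -> '10F'

RLE = 9A9E10F


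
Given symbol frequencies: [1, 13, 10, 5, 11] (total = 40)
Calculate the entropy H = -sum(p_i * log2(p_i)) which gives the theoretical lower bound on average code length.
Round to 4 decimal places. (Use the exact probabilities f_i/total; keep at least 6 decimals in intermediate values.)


Per-symbol terms -p_i * log2(p_i) with p_i = f_i/40:
  p = 1/40 = 0.025000: log2(p) = -5.321928, -p*log2(p) = 0.133048
  p = 13/40 = 0.325000: log2(p) = -1.621488, -p*log2(p) = 0.526984
  p = 10/40 = 0.250000: log2(p) = -2.000000, -p*log2(p) = 0.500000
  p = 5/40 = 0.125000: log2(p) = -3.000000, -p*log2(p) = 0.375000
  p = 11/40 = 0.275000: log2(p) = -1.862496, -p*log2(p) = 0.512187
H = 0.133048 + 0.526984 + 0.500000 + 0.375000 + 0.512187 = 2.047219

H = 2.0472 bits/symbol


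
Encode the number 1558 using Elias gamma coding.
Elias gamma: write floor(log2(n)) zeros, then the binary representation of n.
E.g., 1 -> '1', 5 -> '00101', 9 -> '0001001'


num_bits = floor(log2(1558)) + 1 = 11
leading_zeros = num_bits - 1 = 10
binary(1558) = 11000010110

Elias gamma(1558) = '0000000000' + '11000010110' = 000000000011000010110 (21 bits)


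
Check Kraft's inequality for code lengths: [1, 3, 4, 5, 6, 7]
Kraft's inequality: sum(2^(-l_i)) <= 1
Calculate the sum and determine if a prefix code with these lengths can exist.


Sum = 2^(-1) + 2^(-3) + 2^(-4) + 2^(-5) + 2^(-6) + 2^(-7)
    = 0.5 + 0.125 + 0.0625 + 0.03125 + 0.015625 + 0.0078125
    = 95/128 = 0.7421875
Since 0.7421875 <= 1, Kraft's inequality IS satisfied.
A prefix code with these lengths CAN exist.

Kraft sum = 0.7421875. Satisfied.


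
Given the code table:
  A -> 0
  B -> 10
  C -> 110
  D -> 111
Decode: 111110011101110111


Decoding:
111 -> D
110 -> C
0 -> A
111 -> D
0 -> A
111 -> D
0 -> A
111 -> D


Result: DCADADAD


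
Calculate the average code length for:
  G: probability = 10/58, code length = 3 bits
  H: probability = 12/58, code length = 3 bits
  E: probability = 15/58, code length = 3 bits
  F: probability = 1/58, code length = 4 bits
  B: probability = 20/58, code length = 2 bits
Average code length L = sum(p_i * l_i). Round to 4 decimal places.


Weighted contributions p_i * l_i:
  G: (10/58) * 3 = 30/58
  H: (12/58) * 3 = 36/58
  E: (15/58) * 3 = 45/58
  F: (1/58) * 4 = 4/58
  B: (20/58) * 2 = 40/58
Sum = (30 + 36 + 45 + 4 + 40)/58 = 155/58

L = 155/58 = 2.6724 bits/symbol


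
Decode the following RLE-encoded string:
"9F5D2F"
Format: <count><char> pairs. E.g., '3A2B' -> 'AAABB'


Expanding each <count><char> pair:
  9F -> 'FFFFFFFFF'
  5D -> 'DDDDD'
  2F -> 'FF'

Decoded = FFFFFFFFFDDDDDFF


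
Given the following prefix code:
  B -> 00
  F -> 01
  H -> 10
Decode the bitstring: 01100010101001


Decoding step by step:
Bits 01 -> F
Bits 10 -> H
Bits 00 -> B
Bits 10 -> H
Bits 10 -> H
Bits 10 -> H
Bits 01 -> F


Decoded message: FHBHHHF


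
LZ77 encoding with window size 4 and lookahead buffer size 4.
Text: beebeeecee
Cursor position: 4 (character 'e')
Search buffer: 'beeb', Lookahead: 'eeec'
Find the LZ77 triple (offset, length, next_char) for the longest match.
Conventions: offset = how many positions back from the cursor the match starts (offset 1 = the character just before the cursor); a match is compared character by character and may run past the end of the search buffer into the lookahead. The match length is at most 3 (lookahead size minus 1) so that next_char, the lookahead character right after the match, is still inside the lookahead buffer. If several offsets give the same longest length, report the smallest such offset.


Try each offset into the search buffer:
  offset=1 (pos 3, char 'b'): match length 0
  offset=2 (pos 2, char 'e'): match length 1
  offset=3 (pos 1, char 'e'): match length 2
  offset=4 (pos 0, char 'b'): match length 0
Longest match has length 2 at offset 3.
next_char = character at position 4 + 2 = 6 -> 'e'

Best match: offset=3, length=2 (matching 'ee' starting at position 1)
LZ77 triple: (3, 2, 'e')


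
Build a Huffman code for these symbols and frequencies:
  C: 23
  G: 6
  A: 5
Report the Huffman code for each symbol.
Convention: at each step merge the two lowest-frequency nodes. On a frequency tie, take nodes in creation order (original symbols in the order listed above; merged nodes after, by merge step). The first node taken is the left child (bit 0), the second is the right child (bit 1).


Huffman tree construction:
Step 1: Merge A(5) + G(6) = 11
Step 2: Merge (A+G)(11) + C(23) = 34
Read each symbol's code off the tree from the root (left child = 0, right child = 1).

Codes:
  C: 1 (length 1)
  G: 01 (length 2)
  A: 00 (length 2)
Average code length: 45/34 = 1.3235 bits/symbol


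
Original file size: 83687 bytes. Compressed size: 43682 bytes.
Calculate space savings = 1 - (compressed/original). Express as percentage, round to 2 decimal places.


ratio = compressed/original = 43682/83687 = 0.521969
savings = 1 - ratio = 1 - 0.521969 = 0.478031
as a percentage: 0.478031 * 100 = 47.8%

Space savings = 1 - 43682/83687 = 47.8%


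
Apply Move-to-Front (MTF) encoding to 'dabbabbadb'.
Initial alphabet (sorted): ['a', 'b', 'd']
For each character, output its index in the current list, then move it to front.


MTF encoding:
'd': index 2 in ['a', 'b', 'd'] -> ['d', 'a', 'b']
'a': index 1 in ['d', 'a', 'b'] -> ['a', 'd', 'b']
'b': index 2 in ['a', 'd', 'b'] -> ['b', 'a', 'd']
'b': index 0 in ['b', 'a', 'd'] -> ['b', 'a', 'd']
'a': index 1 in ['b', 'a', 'd'] -> ['a', 'b', 'd']
'b': index 1 in ['a', 'b', 'd'] -> ['b', 'a', 'd']
'b': index 0 in ['b', 'a', 'd'] -> ['b', 'a', 'd']
'a': index 1 in ['b', 'a', 'd'] -> ['a', 'b', 'd']
'd': index 2 in ['a', 'b', 'd'] -> ['d', 'a', 'b']
'b': index 2 in ['d', 'a', 'b'] -> ['b', 'd', 'a']


Output: [2, 1, 2, 0, 1, 1, 0, 1, 2, 2]


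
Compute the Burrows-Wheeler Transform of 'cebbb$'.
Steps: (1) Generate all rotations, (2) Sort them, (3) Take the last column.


Rotations (sorted):
  0: $cebbb -> last char: b
  1: b$cebb -> last char: b
  2: bb$ceb -> last char: b
  3: bbb$ce -> last char: e
  4: cebbb$ -> last char: $
  5: ebbb$c -> last char: c


BWT = bbbe$c


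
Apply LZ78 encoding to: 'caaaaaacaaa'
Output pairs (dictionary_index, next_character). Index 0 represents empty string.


LZ78 encoding steps:
Dictionary: {0: ''}
Step 1: w='' (idx 0), next='c' -> output (0, 'c'), add 'c' as idx 1
Step 2: w='' (idx 0), next='a' -> output (0, 'a'), add 'a' as idx 2
Step 3: w='a' (idx 2), next='a' -> output (2, 'a'), add 'aa' as idx 3
Step 4: w='aa' (idx 3), next='a' -> output (3, 'a'), add 'aaa' as idx 4
Step 5: w='c' (idx 1), next='a' -> output (1, 'a'), add 'ca' as idx 5
Step 6: w='aa' (idx 3), end of input -> output (3, '')


Encoded: [(0, 'c'), (0, 'a'), (2, 'a'), (3, 'a'), (1, 'a'), (3, '')]


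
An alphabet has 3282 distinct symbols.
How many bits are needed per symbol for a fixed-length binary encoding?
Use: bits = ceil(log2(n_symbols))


log2(3282) = 11.6804
Bracket: 2^11 = 2048 < 3282 <= 2^12 = 4096
So ceil(log2(3282)) = 12

bits = ceil(log2(3282)) = ceil(11.6804) = 12 bits


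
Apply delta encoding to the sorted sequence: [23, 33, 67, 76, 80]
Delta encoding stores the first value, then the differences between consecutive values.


First value: 23
Deltas:
  33 - 23 = 10
  67 - 33 = 34
  76 - 67 = 9
  80 - 76 = 4


Delta encoded: [23, 10, 34, 9, 4]


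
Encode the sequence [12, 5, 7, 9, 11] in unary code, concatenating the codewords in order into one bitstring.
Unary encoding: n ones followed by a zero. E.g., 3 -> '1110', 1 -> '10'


Encode each number as n ones followed by a terminating 0:
  12 -> 1111111111110 (13 bits)
  5 -> 111110 (6 bits)
  7 -> 11111110 (8 bits)
  9 -> 1111111110 (10 bits)
  11 -> 111111111110 (12 bits)
Total length = 13 + 6 + 8 + 10 + 12 = 49 bits.

Unary([12, 5, 7, 9, 11]) = 1111111111110111110111111101111111110111111111110 (49 bits)


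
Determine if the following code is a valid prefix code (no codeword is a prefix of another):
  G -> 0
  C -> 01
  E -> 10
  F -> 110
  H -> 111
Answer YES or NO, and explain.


Checking each pair (does one codeword prefix another?):
  G='0' vs C='01': prefix -- VIOLATION

NO -- this is NOT a valid prefix code. G (0) is a prefix of C (01).


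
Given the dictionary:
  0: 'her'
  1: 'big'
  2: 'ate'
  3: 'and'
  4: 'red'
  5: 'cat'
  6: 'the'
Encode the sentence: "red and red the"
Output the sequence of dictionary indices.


Look up each word in the dictionary:
  'red' -> 4
  'and' -> 3
  'red' -> 4
  'the' -> 6

Encoded: [4, 3, 4, 6]


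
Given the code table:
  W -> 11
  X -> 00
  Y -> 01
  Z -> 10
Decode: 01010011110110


Decoding:
01 -> Y
01 -> Y
00 -> X
11 -> W
11 -> W
01 -> Y
10 -> Z


Result: YYXWWYZ


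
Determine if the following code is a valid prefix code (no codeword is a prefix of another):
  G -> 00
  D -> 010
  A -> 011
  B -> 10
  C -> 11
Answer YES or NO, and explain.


Checking each pair (does one codeword prefix another?):
  G='00' vs D='010': no prefix
  G='00' vs A='011': no prefix
  G='00' vs B='10': no prefix
  G='00' vs C='11': no prefix
  D='010' vs G='00': no prefix
  D='010' vs A='011': no prefix
  D='010' vs B='10': no prefix
  D='010' vs C='11': no prefix
  A='011' vs G='00': no prefix
  A='011' vs D='010': no prefix
  A='011' vs B='10': no prefix
  A='011' vs C='11': no prefix
  B='10' vs G='00': no prefix
  B='10' vs D='010': no prefix
  B='10' vs A='011': no prefix
  B='10' vs C='11': no prefix
  C='11' vs G='00': no prefix
  C='11' vs D='010': no prefix
  C='11' vs A='011': no prefix
  C='11' vs B='10': no prefix
No violation found over all pairs.

YES -- this is a valid prefix code. No codeword is a prefix of any other codeword.


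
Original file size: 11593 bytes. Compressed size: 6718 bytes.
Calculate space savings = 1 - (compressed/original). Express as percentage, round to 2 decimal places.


ratio = compressed/original = 6718/11593 = 0.579488
savings = 1 - ratio = 1 - 0.579488 = 0.420512
as a percentage: 0.420512 * 100 = 42.05%

Space savings = 1 - 6718/11593 = 42.05%


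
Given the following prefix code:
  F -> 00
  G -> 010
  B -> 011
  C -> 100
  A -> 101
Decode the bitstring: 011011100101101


Decoding step by step:
Bits 011 -> B
Bits 011 -> B
Bits 100 -> C
Bits 101 -> A
Bits 101 -> A


Decoded message: BBCAA


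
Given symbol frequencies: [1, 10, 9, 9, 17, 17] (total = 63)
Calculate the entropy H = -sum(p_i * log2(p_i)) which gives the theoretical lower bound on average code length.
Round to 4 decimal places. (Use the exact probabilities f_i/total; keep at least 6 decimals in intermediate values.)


Per-symbol terms -p_i * log2(p_i) with p_i = f_i/63:
  p = 1/63 = 0.015873: log2(p) = -5.977280, -p*log2(p) = 0.094877
  p = 10/63 = 0.158730: log2(p) = -2.655352, -p*log2(p) = 0.421484
  p = 9/63 = 0.142857: log2(p) = -2.807355, -p*log2(p) = 0.401051
  p = 9/63 = 0.142857: log2(p) = -2.807355, -p*log2(p) = 0.401051
  p = 17/63 = 0.269841: log2(p) = -1.889817, -p*log2(p) = 0.509951
  p = 17/63 = 0.269841: log2(p) = -1.889817, -p*log2(p) = 0.509951
H = 0.094877 + 0.421484 + 0.401051 + 0.401051 + 0.509951 + 0.509951 = 2.338365

H = 2.3384 bits/symbol


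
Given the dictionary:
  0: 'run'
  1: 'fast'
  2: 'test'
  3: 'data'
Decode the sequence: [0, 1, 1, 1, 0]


Look up each index in the dictionary:
  0 -> 'run'
  1 -> 'fast'
  1 -> 'fast'
  1 -> 'fast'
  0 -> 'run'

Decoded: "run fast fast fast run"


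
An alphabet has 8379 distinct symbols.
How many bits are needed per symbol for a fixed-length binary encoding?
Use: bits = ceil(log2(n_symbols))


log2(8379) = 13.0326
Bracket: 2^13 = 8192 < 8379 <= 2^14 = 16384
So ceil(log2(8379)) = 14

bits = ceil(log2(8379)) = ceil(13.0326) = 14 bits


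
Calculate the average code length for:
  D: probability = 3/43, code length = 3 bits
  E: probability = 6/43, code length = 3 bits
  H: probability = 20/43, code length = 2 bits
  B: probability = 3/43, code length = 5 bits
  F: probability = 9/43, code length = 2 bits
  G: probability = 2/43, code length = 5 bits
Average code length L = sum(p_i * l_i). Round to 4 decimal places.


Weighted contributions p_i * l_i:
  D: (3/43) * 3 = 9/43
  E: (6/43) * 3 = 18/43
  H: (20/43) * 2 = 40/43
  B: (3/43) * 5 = 15/43
  F: (9/43) * 2 = 18/43
  G: (2/43) * 5 = 10/43
Sum = (9 + 18 + 40 + 15 + 18 + 10)/43 = 110/43

L = 110/43 = 2.5581 bits/symbol


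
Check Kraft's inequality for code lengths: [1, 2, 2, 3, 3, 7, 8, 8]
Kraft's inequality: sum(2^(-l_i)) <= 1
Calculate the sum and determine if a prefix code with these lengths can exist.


Sum = 2^(-1) + 2^(-2) + 2^(-2) + 2^(-3) + 2^(-3) + 2^(-7) + 2^(-8) + 2^(-8)
    = 0.5 + 0.25 + 0.25 + 0.125 + 0.125 + 0.0078125 + 0.00390625 + 0.00390625
    = 324/256 = 1.265625
Since 1.265625 > 1, Kraft's inequality is NOT satisfied.
A prefix code with these lengths CANNOT exist.

Kraft sum = 1.265625. Not satisfied.


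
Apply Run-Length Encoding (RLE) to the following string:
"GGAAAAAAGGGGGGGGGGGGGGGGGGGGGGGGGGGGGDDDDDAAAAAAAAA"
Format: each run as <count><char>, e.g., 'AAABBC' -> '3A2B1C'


Scanning runs left to right:
  i=0: run of 'G' x 2 -> '2G'
  i=2: run of 'A' x 6 -> '6A'
  i=8: run of 'G' x 29 -> '29G'
  i=37: run of 'D' x 5 -> '5D'
  i=42: run of 'A' x 9 -> '9A'

RLE = 2G6A29G5D9A


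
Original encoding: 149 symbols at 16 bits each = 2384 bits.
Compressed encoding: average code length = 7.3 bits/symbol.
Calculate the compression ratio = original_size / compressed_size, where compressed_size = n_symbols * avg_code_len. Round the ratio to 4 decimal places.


original_size = n_symbols * orig_bits = 149 * 16 = 2384 bits
compressed_size = n_symbols * avg_code_len = 149 * 7.3 = 1087.7 bits
ratio = original_size / compressed_size = 2384 / 1087.7 = 2.1918

Compression ratio = 2.1918


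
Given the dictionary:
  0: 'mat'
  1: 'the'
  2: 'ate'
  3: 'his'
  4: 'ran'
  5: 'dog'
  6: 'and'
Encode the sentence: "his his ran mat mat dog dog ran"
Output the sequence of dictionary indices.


Look up each word in the dictionary:
  'his' -> 3
  'his' -> 3
  'ran' -> 4
  'mat' -> 0
  'mat' -> 0
  'dog' -> 5
  'dog' -> 5
  'ran' -> 4

Encoded: [3, 3, 4, 0, 0, 5, 5, 4]


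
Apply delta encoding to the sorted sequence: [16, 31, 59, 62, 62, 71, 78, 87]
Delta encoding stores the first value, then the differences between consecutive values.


First value: 16
Deltas:
  31 - 16 = 15
  59 - 31 = 28
  62 - 59 = 3
  62 - 62 = 0
  71 - 62 = 9
  78 - 71 = 7
  87 - 78 = 9


Delta encoded: [16, 15, 28, 3, 0, 9, 7, 9]


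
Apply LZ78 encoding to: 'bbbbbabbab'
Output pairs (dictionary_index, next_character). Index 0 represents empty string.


LZ78 encoding steps:
Dictionary: {0: ''}
Step 1: w='' (idx 0), next='b' -> output (0, 'b'), add 'b' as idx 1
Step 2: w='b' (idx 1), next='b' -> output (1, 'b'), add 'bb' as idx 2
Step 3: w='bb' (idx 2), next='a' -> output (2, 'a'), add 'bba' as idx 3
Step 4: w='bba' (idx 3), next='b' -> output (3, 'b'), add 'bbab' as idx 4


Encoded: [(0, 'b'), (1, 'b'), (2, 'a'), (3, 'b')]


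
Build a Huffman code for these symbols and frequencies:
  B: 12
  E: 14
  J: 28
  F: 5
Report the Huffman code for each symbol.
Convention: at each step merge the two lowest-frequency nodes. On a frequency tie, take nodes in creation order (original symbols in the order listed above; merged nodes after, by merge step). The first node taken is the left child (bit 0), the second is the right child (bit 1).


Huffman tree construction:
Step 1: Merge F(5) + B(12) = 17
Step 2: Merge E(14) + (F+B)(17) = 31
Step 3: Merge J(28) + (E+(F+B))(31) = 59
Read each symbol's code off the tree from the root (left child = 0, right child = 1).

Codes:
  B: 111 (length 3)
  E: 10 (length 2)
  J: 0 (length 1)
  F: 110 (length 3)
Average code length: 107/59 = 1.8136 bits/symbol


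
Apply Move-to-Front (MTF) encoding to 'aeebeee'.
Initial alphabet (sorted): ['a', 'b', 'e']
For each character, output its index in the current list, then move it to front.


MTF encoding:
'a': index 0 in ['a', 'b', 'e'] -> ['a', 'b', 'e']
'e': index 2 in ['a', 'b', 'e'] -> ['e', 'a', 'b']
'e': index 0 in ['e', 'a', 'b'] -> ['e', 'a', 'b']
'b': index 2 in ['e', 'a', 'b'] -> ['b', 'e', 'a']
'e': index 1 in ['b', 'e', 'a'] -> ['e', 'b', 'a']
'e': index 0 in ['e', 'b', 'a'] -> ['e', 'b', 'a']
'e': index 0 in ['e', 'b', 'a'] -> ['e', 'b', 'a']


Output: [0, 2, 0, 2, 1, 0, 0]


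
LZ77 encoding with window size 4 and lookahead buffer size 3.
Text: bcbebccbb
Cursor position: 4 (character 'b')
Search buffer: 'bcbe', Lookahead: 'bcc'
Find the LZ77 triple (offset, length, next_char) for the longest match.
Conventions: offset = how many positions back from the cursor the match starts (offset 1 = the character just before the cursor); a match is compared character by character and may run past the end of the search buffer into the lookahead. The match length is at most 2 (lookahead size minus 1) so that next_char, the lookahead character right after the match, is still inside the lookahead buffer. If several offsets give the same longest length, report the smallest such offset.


Try each offset into the search buffer:
  offset=1 (pos 3, char 'e'): match length 0
  offset=2 (pos 2, char 'b'): match length 1
  offset=3 (pos 1, char 'c'): match length 0
  offset=4 (pos 0, char 'b'): match length 2
Longest match has length 2 at offset 4.
next_char = character at position 4 + 2 = 6 -> 'c'

Best match: offset=4, length=2 (matching 'bc' starting at position 0)
LZ77 triple: (4, 2, 'c')


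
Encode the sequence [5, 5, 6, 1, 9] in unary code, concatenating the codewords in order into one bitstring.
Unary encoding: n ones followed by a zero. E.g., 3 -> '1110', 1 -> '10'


Encode each number as n ones followed by a terminating 0:
  5 -> 111110 (6 bits)
  5 -> 111110 (6 bits)
  6 -> 1111110 (7 bits)
  1 -> 10 (2 bits)
  9 -> 1111111110 (10 bits)
Total length = 6 + 6 + 7 + 2 + 10 = 31 bits.

Unary([5, 5, 6, 1, 9]) = 1111101111101111110101111111110 (31 bits)


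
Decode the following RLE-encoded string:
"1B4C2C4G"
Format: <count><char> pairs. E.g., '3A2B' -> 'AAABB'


Expanding each <count><char> pair:
  1B -> 'B'
  4C -> 'CCCC'
  2C -> 'CC'
  4G -> 'GGGG'

Decoded = BCCCCCCGGGG


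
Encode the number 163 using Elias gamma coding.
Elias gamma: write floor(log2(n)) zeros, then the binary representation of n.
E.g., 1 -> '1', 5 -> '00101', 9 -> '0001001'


num_bits = floor(log2(163)) + 1 = 8
leading_zeros = num_bits - 1 = 7
binary(163) = 10100011

Elias gamma(163) = '0000000' + '10100011' = 000000010100011 (15 bits)


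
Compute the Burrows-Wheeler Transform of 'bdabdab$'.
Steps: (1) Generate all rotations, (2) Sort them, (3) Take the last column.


Rotations (sorted):
  0: $bdabdab -> last char: b
  1: ab$bdabd -> last char: d
  2: abdab$bd -> last char: d
  3: b$bdabda -> last char: a
  4: bdab$bda -> last char: a
  5: bdabdab$ -> last char: $
  6: dab$bdab -> last char: b
  7: dabdab$b -> last char: b


BWT = bddaa$bb


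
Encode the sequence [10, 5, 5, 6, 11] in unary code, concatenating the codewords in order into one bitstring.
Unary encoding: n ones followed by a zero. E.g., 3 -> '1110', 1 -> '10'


Encode each number as n ones followed by a terminating 0:
  10 -> 11111111110 (11 bits)
  5 -> 111110 (6 bits)
  5 -> 111110 (6 bits)
  6 -> 1111110 (7 bits)
  11 -> 111111111110 (12 bits)
Total length = 11 + 6 + 6 + 7 + 12 = 42 bits.

Unary([10, 5, 5, 6, 11]) = 111111111101111101111101111110111111111110 (42 bits)


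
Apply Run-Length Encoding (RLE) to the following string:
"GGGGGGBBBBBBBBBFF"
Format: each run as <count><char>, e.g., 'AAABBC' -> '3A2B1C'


Scanning runs left to right:
  i=0: run of 'G' x 6 -> '6G'
  i=6: run of 'B' x 9 -> '9B'
  i=15: run of 'F' x 2 -> '2F'

RLE = 6G9B2F


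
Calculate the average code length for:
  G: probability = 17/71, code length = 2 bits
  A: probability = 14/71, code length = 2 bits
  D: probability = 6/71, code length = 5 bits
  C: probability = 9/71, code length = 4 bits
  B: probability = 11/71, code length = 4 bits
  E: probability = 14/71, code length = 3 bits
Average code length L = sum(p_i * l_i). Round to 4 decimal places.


Weighted contributions p_i * l_i:
  G: (17/71) * 2 = 34/71
  A: (14/71) * 2 = 28/71
  D: (6/71) * 5 = 30/71
  C: (9/71) * 4 = 36/71
  B: (11/71) * 4 = 44/71
  E: (14/71) * 3 = 42/71
Sum = (34 + 28 + 30 + 36 + 44 + 42)/71 = 214/71

L = 214/71 = 3.0141 bits/symbol
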